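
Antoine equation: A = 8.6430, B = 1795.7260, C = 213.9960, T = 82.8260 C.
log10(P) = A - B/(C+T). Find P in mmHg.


C+T = 296.8220
B/(C+T) = 6.0498
log10(P) = 8.6430 - 6.0498 = 2.5932
P = 10^2.5932 = 391.8850 mmHg

391.8850 mmHg


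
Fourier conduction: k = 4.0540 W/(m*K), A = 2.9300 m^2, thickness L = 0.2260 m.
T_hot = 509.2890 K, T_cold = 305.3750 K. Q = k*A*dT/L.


dT = 203.9140 K
Q = 4.0540 * 2.9300 * 203.9140 / 0.2260 = 10717.4131 W

10717.4131 W


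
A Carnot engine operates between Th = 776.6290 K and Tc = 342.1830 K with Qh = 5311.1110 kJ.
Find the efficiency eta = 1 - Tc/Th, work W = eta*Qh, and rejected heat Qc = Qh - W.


eta = 1 - 342.1830/776.6290 = 0.5594
W = 0.5594 * 5311.1110 = 2971.0337 kJ
Qc = 5311.1110 - 2971.0337 = 2340.0773 kJ

eta = 55.9400%, W = 2971.0337 kJ, Qc = 2340.0773 kJ


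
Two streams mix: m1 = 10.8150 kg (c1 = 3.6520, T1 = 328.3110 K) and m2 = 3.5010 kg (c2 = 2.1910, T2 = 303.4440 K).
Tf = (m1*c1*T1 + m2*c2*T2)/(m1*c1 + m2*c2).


num = 15294.7212
den = 47.1671
Tf = 324.2669 K

324.2669 K


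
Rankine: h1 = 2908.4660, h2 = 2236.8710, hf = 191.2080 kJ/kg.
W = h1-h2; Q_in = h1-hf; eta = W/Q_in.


W = 671.5950 kJ/kg
Q_in = 2717.2580 kJ/kg
eta = 0.2472 = 24.7159%

eta = 24.7159%


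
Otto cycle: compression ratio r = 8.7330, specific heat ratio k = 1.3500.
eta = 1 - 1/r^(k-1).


r^(k-1) = 2.1350
eta = 1 - 1/2.1350 = 0.5316 = 53.1626%

53.1626%


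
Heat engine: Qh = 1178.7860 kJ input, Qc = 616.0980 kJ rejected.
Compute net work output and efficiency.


W = 1178.7860 - 616.0980 = 562.6880 kJ
eta = 562.6880 / 1178.7860 = 0.4773 = 47.7345%

W = 562.6880 kJ, eta = 47.7345%


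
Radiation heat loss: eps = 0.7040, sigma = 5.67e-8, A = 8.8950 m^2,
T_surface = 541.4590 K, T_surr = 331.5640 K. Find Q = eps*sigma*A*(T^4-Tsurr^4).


T^4 = 8.5953e+10
Tsurr^4 = 1.2086e+10
Q = 0.7040 * 5.67e-8 * 8.8950 * 7.3868e+10 = 26227.4309 W

26227.4309 W


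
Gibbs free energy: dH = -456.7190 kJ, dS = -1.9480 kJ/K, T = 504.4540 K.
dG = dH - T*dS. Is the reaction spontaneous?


T*dS = 504.4540 * -1.9480 = -982.6764 kJ
dG = -456.7190 + 982.6764 = 525.9574 kJ (non-spontaneous)

dG = 525.9574 kJ, non-spontaneous


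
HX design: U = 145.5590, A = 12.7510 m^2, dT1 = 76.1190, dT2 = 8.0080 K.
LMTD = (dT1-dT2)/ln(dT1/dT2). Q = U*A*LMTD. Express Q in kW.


LMTD = 30.2466 K
Q = 145.5590 * 12.7510 * 30.2466 = 56138.3681 W = 56.1384 kW

56.1384 kW


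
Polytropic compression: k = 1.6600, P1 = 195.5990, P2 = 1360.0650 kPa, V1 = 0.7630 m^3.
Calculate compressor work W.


(k-1)/k = 0.3976
(P2/P1)^exp = 2.1620
W = 2.5152 * 195.5990 * 0.7630 * (2.1620 - 1) = 436.1610 kJ

436.1610 kJ


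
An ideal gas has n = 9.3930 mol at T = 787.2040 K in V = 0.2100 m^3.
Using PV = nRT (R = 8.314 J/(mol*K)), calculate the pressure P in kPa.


P = nRT/V = 9.3930 * 8.314 * 787.2040 / 0.2100
= 61475.4384 / 0.2100 = 292740.1830 Pa = 292.7402 kPa

292.7402 kPa


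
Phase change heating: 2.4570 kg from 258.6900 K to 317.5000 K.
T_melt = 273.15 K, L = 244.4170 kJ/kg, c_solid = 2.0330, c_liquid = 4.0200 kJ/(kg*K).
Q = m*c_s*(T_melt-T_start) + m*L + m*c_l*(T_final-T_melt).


Q1 (sensible, solid) = 2.4570 * 2.0330 * 14.4600 = 72.2289 kJ
Q2 (latent) = 2.4570 * 244.4170 = 600.5326 kJ
Q3 (sensible, liquid) = 2.4570 * 4.0200 * 44.3500 = 438.0512 kJ
Q_total = 1110.8126 kJ

1110.8126 kJ


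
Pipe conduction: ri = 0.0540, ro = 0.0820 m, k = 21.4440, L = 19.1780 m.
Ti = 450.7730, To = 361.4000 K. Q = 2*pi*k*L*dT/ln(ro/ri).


dT = 89.3730 K
ln(ro/ri) = 0.4177
Q = 2*pi*21.4440*19.1780*89.3730 / 0.4177 = 552833.3631 W

552833.3631 W


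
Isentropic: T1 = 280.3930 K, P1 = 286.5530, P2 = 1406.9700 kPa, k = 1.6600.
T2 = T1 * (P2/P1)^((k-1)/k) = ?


(k-1)/k = 0.3976
(P2/P1)^exp = 1.8826
T2 = 280.3930 * 1.8826 = 527.8784 K

527.8784 K


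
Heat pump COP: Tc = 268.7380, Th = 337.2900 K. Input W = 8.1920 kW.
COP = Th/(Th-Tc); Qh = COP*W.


COP = 337.2900 / 68.5520 = 4.9202
Qh = 4.9202 * 8.1920 = 40.3063 kW

COP = 4.9202, Qh = 40.3063 kW


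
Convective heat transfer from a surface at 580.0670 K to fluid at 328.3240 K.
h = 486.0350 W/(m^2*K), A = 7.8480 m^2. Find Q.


dT = 251.7430 K
Q = 486.0350 * 7.8480 * 251.7430 = 960249.1739 W

960249.1739 W


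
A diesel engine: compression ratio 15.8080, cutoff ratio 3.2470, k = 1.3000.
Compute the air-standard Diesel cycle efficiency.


r^(k-1) = 2.2891
rc^k = 4.6230
eta = 0.4582 = 45.8170%

45.8170%


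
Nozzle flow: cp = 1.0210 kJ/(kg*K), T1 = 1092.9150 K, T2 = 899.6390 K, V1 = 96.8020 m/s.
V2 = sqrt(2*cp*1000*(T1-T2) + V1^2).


dT = 193.2760 K
2*cp*1000*dT = 394669.5920
V1^2 = 9370.6272
V2 = sqrt(404040.2192) = 635.6416 m/s

635.6416 m/s


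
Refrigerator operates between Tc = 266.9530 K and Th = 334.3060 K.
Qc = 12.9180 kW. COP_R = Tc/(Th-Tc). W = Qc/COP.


COP = 266.9530 / 67.3530 = 3.9635
W = 12.9180 / 3.9635 = 3.2592 kW

COP = 3.9635, W = 3.2592 kW


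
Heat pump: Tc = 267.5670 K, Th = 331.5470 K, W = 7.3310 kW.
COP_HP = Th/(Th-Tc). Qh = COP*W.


COP = 331.5470 / 63.9800 = 5.1820
Qh = 5.1820 * 7.3310 = 37.9895 kW

COP = 5.1820, Qh = 37.9895 kW


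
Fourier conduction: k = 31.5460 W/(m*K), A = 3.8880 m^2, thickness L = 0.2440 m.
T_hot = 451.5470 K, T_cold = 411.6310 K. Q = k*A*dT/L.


dT = 39.9160 K
Q = 31.5460 * 3.8880 * 39.9160 / 0.2440 = 20064.4723 W

20064.4723 W


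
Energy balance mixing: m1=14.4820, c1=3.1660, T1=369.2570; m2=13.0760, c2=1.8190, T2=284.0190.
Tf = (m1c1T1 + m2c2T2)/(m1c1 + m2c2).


num = 23685.8991
den = 69.6353
Tf = 340.1423 K

340.1423 K


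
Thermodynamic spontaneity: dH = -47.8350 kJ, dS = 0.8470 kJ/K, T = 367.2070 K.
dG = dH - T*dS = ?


T*dS = 367.2070 * 0.8470 = 311.0243 kJ
dG = -47.8350 - 311.0243 = -358.8593 kJ (spontaneous)

dG = -358.8593 kJ, spontaneous


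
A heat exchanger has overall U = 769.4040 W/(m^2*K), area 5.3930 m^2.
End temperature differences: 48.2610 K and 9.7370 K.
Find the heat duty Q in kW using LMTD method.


LMTD = 24.0671 K
Q = 769.4040 * 5.3930 * 24.0671 = 99863.9655 W = 99.8640 kW

99.8640 kW


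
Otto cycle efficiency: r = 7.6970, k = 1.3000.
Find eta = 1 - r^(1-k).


r^(k-1) = 1.8446
eta = 1 - 1/1.8446 = 0.4579 = 45.7870%

45.7870%


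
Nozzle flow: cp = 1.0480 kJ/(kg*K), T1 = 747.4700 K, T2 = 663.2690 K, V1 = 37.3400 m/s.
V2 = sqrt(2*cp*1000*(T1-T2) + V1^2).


dT = 84.2010 K
2*cp*1000*dT = 176485.2960
V1^2 = 1394.2756
V2 = sqrt(177879.5716) = 421.7577 m/s

421.7577 m/s


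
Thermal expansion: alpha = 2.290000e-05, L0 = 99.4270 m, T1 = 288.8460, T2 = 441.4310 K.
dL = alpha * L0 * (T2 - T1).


dT = 152.5850 K
dL = 2.290000e-05 * 99.4270 * 152.5850 = 0.347417 m
L_final = 99.774417 m

dL = 0.347417 m


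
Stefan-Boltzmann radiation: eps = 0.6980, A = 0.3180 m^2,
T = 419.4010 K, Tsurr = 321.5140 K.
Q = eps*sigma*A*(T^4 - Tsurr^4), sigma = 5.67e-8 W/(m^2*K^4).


T^4 = 3.0940e+10
Tsurr^4 = 1.0686e+10
Q = 0.6980 * 5.67e-8 * 0.3180 * 2.0254e+10 = 254.9065 W

254.9065 W


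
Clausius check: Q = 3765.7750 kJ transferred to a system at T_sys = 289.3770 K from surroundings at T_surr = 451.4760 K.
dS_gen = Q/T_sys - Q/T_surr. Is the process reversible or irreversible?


dS_sys = 3765.7750/289.3770 = 13.0134 kJ/K
dS_surr = -3765.7750/451.4760 = -8.3410 kJ/K
dS_gen = 13.0134 - 8.3410 = 4.6724 kJ/K (irreversible)

dS_gen = 4.6724 kJ/K, irreversible


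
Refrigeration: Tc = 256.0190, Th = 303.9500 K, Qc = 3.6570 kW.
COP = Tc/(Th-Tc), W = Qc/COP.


COP = 256.0190 / 47.9310 = 5.3414
W = 3.6570 / 5.3414 = 0.6847 kW

COP = 5.3414, W = 0.6847 kW


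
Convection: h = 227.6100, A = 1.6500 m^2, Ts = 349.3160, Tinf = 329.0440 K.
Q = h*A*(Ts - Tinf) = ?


dT = 20.2720 K
Q = 227.6100 * 1.6500 * 20.2720 = 7613.2814 W

7613.2814 W


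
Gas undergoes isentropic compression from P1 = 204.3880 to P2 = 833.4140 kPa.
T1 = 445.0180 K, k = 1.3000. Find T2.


(k-1)/k = 0.2308
(P2/P1)^exp = 1.3831
T2 = 445.0180 * 1.3831 = 615.5174 K

615.5174 K


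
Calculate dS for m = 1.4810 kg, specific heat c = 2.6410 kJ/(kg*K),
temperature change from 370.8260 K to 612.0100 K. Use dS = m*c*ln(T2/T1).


T2/T1 = 1.6504
ln(T2/T1) = 0.5010
dS = 1.4810 * 2.6410 * 0.5010 = 1.9596 kJ/K

1.9596 kJ/K


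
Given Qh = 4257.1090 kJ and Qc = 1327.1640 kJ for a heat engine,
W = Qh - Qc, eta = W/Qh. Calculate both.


W = 4257.1090 - 1327.1640 = 2929.9450 kJ
eta = 2929.9450 / 4257.1090 = 0.6882 = 68.8248%

W = 2929.9450 kJ, eta = 68.8248%


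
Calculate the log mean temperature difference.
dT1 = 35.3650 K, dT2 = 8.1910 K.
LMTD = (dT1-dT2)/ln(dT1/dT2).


dT1/dT2 = 4.3175
ln(dT1/dT2) = 1.4627
LMTD = 27.1740 / 1.4627 = 18.5781 K

18.5781 K


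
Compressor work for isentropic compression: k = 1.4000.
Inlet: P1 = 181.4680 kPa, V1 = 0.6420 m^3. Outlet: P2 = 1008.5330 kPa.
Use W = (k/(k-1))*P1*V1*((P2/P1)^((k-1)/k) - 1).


(k-1)/k = 0.2857
(P2/P1)^exp = 1.6324
W = 3.5000 * 181.4680 * 0.6420 * (1.6324 - 1) = 257.8652 kJ

257.8652 kJ


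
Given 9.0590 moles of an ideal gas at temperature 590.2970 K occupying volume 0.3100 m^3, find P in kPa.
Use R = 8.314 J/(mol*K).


P = nRT/V = 9.0590 * 8.314 * 590.2970 / 0.3100
= 44459.1193 / 0.3100 = 143416.5140 Pa = 143.4165 kPa

143.4165 kPa


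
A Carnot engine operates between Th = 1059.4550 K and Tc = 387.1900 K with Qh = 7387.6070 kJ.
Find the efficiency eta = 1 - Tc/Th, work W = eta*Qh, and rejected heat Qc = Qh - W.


eta = 1 - 387.1900/1059.4550 = 0.6345
W = 0.6345 * 7387.6070 = 4687.7212 kJ
Qc = 7387.6070 - 4687.7212 = 2699.8858 kJ

eta = 63.4539%, W = 4687.7212 kJ, Qc = 2699.8858 kJ


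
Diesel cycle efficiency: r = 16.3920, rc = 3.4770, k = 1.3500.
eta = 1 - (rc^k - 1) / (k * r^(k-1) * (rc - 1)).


r^(k-1) = 2.6615
rc^k = 5.3781
eta = 0.5081 = 50.8072%

50.8072%


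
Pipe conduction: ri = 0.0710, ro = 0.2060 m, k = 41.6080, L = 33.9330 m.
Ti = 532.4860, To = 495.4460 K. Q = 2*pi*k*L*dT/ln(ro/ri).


dT = 37.0400 K
ln(ro/ri) = 1.0652
Q = 2*pi*41.6080*33.9330*37.0400 / 1.0652 = 308475.2312 W

308475.2312 W


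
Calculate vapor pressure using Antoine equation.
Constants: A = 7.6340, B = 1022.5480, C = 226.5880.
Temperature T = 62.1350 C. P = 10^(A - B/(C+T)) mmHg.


C+T = 288.7230
B/(C+T) = 3.5416
log10(P) = 7.6340 - 3.5416 = 4.0924
P = 10^4.0924 = 12370.2097 mmHg

12370.2097 mmHg


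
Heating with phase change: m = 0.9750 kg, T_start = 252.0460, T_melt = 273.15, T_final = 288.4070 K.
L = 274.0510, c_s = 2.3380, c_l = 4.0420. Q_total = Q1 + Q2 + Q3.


Q1 (sensible, solid) = 0.9750 * 2.3380 * 21.1040 = 48.1076 kJ
Q2 (latent) = 0.9750 * 274.0510 = 267.1997 kJ
Q3 (sensible, liquid) = 0.9750 * 4.0420 * 15.2570 = 60.1271 kJ
Q_total = 375.4344 kJ

375.4344 kJ


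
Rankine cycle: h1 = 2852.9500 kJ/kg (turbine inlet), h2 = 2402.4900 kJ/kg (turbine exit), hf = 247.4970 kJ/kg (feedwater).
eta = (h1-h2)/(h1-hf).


W = 450.4600 kJ/kg
Q_in = 2605.4530 kJ/kg
eta = 0.1729 = 17.2891%

eta = 17.2891%


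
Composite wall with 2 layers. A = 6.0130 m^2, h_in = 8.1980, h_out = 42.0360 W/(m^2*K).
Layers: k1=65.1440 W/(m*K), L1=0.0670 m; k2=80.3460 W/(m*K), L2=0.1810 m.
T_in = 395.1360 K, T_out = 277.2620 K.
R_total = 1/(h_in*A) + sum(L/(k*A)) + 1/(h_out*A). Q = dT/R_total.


R_conv_in = 1/(8.1980*6.0130) = 0.0203
R_1 = 0.0670/(65.1440*6.0130) = 0.0002
R_2 = 0.1810/(80.3460*6.0130) = 0.0004
R_conv_out = 1/(42.0360*6.0130) = 0.0040
R_total = 0.0248 K/W
Q = 117.8740 / 0.0248 = 4755.2495 W

R_total = 0.0248 K/W, Q = 4755.2495 W


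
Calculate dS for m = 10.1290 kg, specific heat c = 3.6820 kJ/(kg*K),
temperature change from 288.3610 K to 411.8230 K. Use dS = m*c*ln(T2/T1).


T2/T1 = 1.4282
ln(T2/T1) = 0.3564
dS = 10.1290 * 3.6820 * 0.3564 = 13.2912 kJ/K

13.2912 kJ/K


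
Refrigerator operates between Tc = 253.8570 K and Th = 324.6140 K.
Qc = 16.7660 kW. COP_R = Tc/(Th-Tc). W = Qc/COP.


COP = 253.8570 / 70.7570 = 3.5877
W = 16.7660 / 3.5877 = 4.6732 kW

COP = 3.5877, W = 4.6732 kW


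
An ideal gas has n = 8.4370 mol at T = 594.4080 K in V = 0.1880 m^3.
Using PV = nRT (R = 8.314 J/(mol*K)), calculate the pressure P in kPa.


P = nRT/V = 8.4370 * 8.314 * 594.4080 / 0.1880
= 41694.8787 / 0.1880 = 221781.2699 Pa = 221.7813 kPa

221.7813 kPa


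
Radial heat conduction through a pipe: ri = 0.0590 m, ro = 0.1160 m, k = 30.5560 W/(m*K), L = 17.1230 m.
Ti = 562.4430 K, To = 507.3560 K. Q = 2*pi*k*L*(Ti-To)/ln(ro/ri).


dT = 55.0870 K
ln(ro/ri) = 0.6761
Q = 2*pi*30.5560*17.1230*55.0870 / 0.6761 = 267870.4246 W

267870.4246 W


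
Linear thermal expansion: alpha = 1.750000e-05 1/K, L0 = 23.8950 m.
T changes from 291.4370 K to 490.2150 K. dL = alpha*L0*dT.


dT = 198.7780 K
dL = 1.750000e-05 * 23.8950 * 198.7780 = 0.083122 m
L_final = 23.978122 m

dL = 0.083122 m


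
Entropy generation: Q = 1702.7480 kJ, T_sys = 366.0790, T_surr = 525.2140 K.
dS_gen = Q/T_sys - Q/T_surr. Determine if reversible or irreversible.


dS_sys = 1702.7480/366.0790 = 4.6513 kJ/K
dS_surr = -1702.7480/525.2140 = -3.2420 kJ/K
dS_gen = 4.6513 - 3.2420 = 1.4093 kJ/K (irreversible)

dS_gen = 1.4093 kJ/K, irreversible


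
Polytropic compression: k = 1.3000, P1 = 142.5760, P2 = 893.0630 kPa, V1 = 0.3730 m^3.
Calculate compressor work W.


(k-1)/k = 0.2308
(P2/P1)^exp = 1.5272
W = 4.3333 * 142.5760 * 0.3730 * (1.5272 - 1) = 121.4847 kJ

121.4847 kJ


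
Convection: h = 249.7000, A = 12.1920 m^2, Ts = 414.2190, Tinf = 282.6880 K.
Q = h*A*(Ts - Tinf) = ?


dT = 131.5310 K
Q = 249.7000 * 12.1920 * 131.5310 = 400425.4002 W

400425.4002 W


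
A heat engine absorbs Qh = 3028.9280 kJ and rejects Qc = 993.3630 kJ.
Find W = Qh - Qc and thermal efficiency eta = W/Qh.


W = 3028.9280 - 993.3630 = 2035.5650 kJ
eta = 2035.5650 / 3028.9280 = 0.6720 = 67.2041%

W = 2035.5650 kJ, eta = 67.2041%


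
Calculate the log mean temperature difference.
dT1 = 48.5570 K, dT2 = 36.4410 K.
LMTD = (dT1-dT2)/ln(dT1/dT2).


dT1/dT2 = 1.3325
ln(dT1/dT2) = 0.2870
LMTD = 12.1160 / 0.2870 = 42.2096 K

42.2096 K


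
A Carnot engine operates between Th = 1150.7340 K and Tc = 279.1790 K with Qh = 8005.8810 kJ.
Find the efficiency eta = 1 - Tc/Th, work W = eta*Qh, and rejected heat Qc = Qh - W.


eta = 1 - 279.1790/1150.7340 = 0.7574
W = 0.7574 * 8005.8810 = 6063.5782 kJ
Qc = 8005.8810 - 6063.5782 = 1942.3028 kJ

eta = 75.7391%, W = 6063.5782 kJ, Qc = 1942.3028 kJ


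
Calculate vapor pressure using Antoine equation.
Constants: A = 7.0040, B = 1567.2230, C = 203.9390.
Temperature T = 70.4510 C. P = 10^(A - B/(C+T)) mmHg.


C+T = 274.3900
B/(C+T) = 5.7117
log10(P) = 7.0040 - 5.7117 = 1.2923
P = 10^1.2923 = 19.6037 mmHg

19.6037 mmHg


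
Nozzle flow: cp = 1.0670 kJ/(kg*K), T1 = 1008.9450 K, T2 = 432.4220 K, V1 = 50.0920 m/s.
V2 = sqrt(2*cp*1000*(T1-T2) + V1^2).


dT = 576.5230 K
2*cp*1000*dT = 1230300.0820
V1^2 = 2509.2085
V2 = sqrt(1232809.2905) = 1110.3195 m/s

1110.3195 m/s


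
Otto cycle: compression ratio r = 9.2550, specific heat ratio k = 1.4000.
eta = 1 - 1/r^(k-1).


r^(k-1) = 2.4353
eta = 1 - 1/2.4353 = 0.5894 = 58.9371%

58.9371%


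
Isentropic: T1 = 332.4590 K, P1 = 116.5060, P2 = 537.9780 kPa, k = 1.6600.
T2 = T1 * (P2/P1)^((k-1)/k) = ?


(k-1)/k = 0.3976
(P2/P1)^exp = 1.8372
T2 = 332.4590 * 1.8372 = 610.8064 K

610.8064 K


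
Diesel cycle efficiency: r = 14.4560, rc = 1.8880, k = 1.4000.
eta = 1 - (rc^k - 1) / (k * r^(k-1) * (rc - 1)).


r^(k-1) = 2.9108
rc^k = 2.4345
eta = 0.6036 = 60.3605%

60.3605%


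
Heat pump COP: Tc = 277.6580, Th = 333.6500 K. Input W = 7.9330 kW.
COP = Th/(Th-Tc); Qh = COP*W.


COP = 333.6500 / 55.9920 = 5.9589
Qh = 5.9589 * 7.9330 = 47.2719 kW

COP = 5.9589, Qh = 47.2719 kW


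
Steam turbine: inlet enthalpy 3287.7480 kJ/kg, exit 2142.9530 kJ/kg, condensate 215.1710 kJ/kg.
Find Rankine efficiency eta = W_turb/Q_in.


W = 1144.7950 kJ/kg
Q_in = 3072.5770 kJ/kg
eta = 0.3726 = 37.2585%

eta = 37.2585%


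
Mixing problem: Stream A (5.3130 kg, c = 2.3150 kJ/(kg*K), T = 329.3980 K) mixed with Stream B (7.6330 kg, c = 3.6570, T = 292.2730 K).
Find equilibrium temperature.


num = 12209.9357
den = 40.2135
Tf = 303.6280 K

303.6280 K


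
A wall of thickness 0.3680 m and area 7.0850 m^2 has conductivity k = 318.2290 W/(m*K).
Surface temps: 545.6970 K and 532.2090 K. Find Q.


dT = 13.4880 K
Q = 318.2290 * 7.0850 * 13.4880 / 0.3680 = 82637.9143 W

82637.9143 W


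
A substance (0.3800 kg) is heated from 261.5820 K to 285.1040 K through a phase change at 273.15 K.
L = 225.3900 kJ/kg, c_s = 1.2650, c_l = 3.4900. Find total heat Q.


Q1 (sensible, solid) = 0.3800 * 1.2650 * 11.5680 = 5.5607 kJ
Q2 (latent) = 0.3800 * 225.3900 = 85.6482 kJ
Q3 (sensible, liquid) = 0.3800 * 3.4900 * 11.9540 = 15.8534 kJ
Q_total = 107.0623 kJ

107.0623 kJ


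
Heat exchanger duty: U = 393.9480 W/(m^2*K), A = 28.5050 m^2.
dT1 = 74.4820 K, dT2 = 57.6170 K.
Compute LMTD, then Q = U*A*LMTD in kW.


LMTD = 65.6891 K
Q = 393.9480 * 28.5050 * 65.6891 = 737654.5990 W = 737.6546 kW

737.6546 kW


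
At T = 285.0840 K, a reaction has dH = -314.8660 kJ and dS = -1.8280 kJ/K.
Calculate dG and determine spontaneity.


T*dS = 285.0840 * -1.8280 = -521.1336 kJ
dG = -314.8660 + 521.1336 = 206.2676 kJ (non-spontaneous)

dG = 206.2676 kJ, non-spontaneous


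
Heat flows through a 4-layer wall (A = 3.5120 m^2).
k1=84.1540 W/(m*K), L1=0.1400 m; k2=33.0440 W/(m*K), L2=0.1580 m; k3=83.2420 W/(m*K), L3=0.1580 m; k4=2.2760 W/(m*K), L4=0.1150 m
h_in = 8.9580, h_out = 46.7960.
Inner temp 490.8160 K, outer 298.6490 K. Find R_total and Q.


R_conv_in = 1/(8.9580*3.5120) = 0.0318
R_1 = 0.1400/(84.1540*3.5120) = 0.0005
R_2 = 0.1580/(33.0440*3.5120) = 0.0014
R_3 = 0.1580/(83.2420*3.5120) = 0.0005
R_4 = 0.1150/(2.2760*3.5120) = 0.0144
R_conv_out = 1/(46.7960*3.5120) = 0.0061
R_total = 0.0546 K/W
Q = 192.1670 / 0.0546 = 3517.4024 W

R_total = 0.0546 K/W, Q = 3517.4024 W


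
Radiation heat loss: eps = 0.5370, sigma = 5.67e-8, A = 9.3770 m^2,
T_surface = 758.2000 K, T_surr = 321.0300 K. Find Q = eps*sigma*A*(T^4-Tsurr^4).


T^4 = 3.3047e+11
Tsurr^4 = 1.0621e+10
Q = 0.5370 * 5.67e-8 * 9.3770 * 3.1985e+11 = 91320.6246 W

91320.6246 W


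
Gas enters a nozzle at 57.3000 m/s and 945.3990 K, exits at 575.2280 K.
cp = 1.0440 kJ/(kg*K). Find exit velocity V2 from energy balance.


dT = 370.1710 K
2*cp*1000*dT = 772917.0480
V1^2 = 3283.2900
V2 = sqrt(776200.3380) = 881.0223 m/s

881.0223 m/s


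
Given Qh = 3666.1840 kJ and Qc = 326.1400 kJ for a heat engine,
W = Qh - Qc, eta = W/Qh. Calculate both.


W = 3666.1840 - 326.1400 = 3340.0440 kJ
eta = 3340.0440 / 3666.1840 = 0.9110 = 91.1041%

W = 3340.0440 kJ, eta = 91.1041%


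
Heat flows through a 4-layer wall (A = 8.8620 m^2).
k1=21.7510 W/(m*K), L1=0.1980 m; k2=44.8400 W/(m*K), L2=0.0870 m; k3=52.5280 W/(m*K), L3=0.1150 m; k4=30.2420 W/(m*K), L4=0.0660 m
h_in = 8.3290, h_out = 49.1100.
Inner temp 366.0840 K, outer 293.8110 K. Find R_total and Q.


R_conv_in = 1/(8.3290*8.8620) = 0.0135
R_1 = 0.1980/(21.7510*8.8620) = 0.0010
R_2 = 0.0870/(44.8400*8.8620) = 0.0002
R_3 = 0.1150/(52.5280*8.8620) = 0.0002
R_4 = 0.0660/(30.2420*8.8620) = 0.0002
R_conv_out = 1/(49.1100*8.8620) = 0.0023
R_total = 0.0176 K/W
Q = 72.2730 / 0.0176 = 4109.8816 W

R_total = 0.0176 K/W, Q = 4109.8816 W


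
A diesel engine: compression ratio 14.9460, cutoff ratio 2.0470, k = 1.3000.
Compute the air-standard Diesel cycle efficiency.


r^(k-1) = 2.2509
rc^k = 2.5378
eta = 0.4981 = 49.8067%

49.8067%


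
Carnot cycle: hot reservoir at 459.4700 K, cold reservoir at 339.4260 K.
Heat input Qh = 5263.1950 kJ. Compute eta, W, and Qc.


eta = 1 - 339.4260/459.4700 = 0.2613
W = 0.2613 * 5263.1950 = 1375.0952 kJ
Qc = 5263.1950 - 1375.0952 = 3888.0998 kJ

eta = 26.1266%, W = 1375.0952 kJ, Qc = 3888.0998 kJ


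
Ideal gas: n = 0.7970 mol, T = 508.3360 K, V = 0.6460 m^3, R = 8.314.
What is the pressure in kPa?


P = nRT/V = 0.7970 * 8.314 * 508.3360 / 0.6460
= 3368.3655 / 0.6460 = 5214.1881 Pa = 5.2142 kPa

5.2142 kPa


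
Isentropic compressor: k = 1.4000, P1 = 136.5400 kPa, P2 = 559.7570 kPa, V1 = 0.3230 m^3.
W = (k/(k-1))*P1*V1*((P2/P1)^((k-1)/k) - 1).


(k-1)/k = 0.2857
(P2/P1)^exp = 1.4965
W = 3.5000 * 136.5400 * 0.3230 * (1.4965 - 1) = 76.6346 kJ

76.6346 kJ


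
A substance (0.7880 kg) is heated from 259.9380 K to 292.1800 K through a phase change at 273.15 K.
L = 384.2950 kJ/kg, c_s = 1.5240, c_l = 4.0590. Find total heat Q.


Q1 (sensible, solid) = 0.7880 * 1.5240 * 13.2120 = 15.8664 kJ
Q2 (latent) = 0.7880 * 384.2950 = 302.8245 kJ
Q3 (sensible, liquid) = 0.7880 * 4.0590 * 19.0300 = 60.8673 kJ
Q_total = 379.5582 kJ

379.5582 kJ


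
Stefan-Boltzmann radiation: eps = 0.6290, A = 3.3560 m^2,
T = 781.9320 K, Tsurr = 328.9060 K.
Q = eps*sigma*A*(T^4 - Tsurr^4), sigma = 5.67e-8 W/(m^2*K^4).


T^4 = 3.7383e+11
Tsurr^4 = 1.1703e+10
Q = 0.6290 * 5.67e-8 * 3.3560 * 3.6213e+11 = 43342.9774 W

43342.9774 W


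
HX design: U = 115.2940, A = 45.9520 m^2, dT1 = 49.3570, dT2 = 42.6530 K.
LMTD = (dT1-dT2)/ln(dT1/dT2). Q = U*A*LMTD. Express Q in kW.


LMTD = 45.9235 K
Q = 115.2940 * 45.9520 * 45.9235 = 243302.0992 W = 243.3021 kW

243.3021 kW


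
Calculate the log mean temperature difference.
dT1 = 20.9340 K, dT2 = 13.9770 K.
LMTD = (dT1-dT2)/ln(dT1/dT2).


dT1/dT2 = 1.4977
ln(dT1/dT2) = 0.4040
LMTD = 6.9570 / 0.4040 = 17.2219 K

17.2219 K


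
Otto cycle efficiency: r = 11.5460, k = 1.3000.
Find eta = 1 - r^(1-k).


r^(k-1) = 2.0832
eta = 1 - 1/2.0832 = 0.5200 = 51.9968%

51.9968%


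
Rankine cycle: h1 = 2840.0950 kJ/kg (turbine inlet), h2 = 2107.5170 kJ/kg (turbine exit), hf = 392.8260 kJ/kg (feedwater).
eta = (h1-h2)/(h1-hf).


W = 732.5780 kJ/kg
Q_in = 2447.2690 kJ/kg
eta = 0.2993 = 29.9345%

eta = 29.9345%


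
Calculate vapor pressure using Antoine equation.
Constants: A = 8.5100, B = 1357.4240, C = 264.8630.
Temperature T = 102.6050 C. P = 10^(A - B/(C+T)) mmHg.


C+T = 367.4680
B/(C+T) = 3.6940
log10(P) = 8.5100 - 3.6940 = 4.8160
P = 10^4.8160 = 65464.7627 mmHg

65464.7627 mmHg


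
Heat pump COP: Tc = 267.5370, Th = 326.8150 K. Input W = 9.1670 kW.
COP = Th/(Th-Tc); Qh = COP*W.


COP = 326.8150 / 59.2780 = 5.5133
Qh = 5.5133 * 9.1670 = 50.5401 kW

COP = 5.5133, Qh = 50.5401 kW


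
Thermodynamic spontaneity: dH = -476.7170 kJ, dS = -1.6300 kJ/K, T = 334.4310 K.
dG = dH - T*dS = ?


T*dS = 334.4310 * -1.6300 = -545.1225 kJ
dG = -476.7170 + 545.1225 = 68.4055 kJ (non-spontaneous)

dG = 68.4055 kJ, non-spontaneous


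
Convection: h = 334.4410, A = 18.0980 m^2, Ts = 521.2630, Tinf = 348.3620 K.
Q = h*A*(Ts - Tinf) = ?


dT = 172.9010 K
Q = 334.4410 * 18.0980 * 172.9010 = 1046520.1681 W

1046520.1681 W


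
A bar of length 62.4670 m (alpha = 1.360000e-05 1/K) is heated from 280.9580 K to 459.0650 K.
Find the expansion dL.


dT = 178.1070 K
dL = 1.360000e-05 * 62.4670 * 178.1070 = 0.151311 m
L_final = 62.618311 m

dL = 0.151311 m


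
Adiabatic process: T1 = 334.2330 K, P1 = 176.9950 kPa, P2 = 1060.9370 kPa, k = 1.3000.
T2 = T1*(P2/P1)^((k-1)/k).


(k-1)/k = 0.2308
(P2/P1)^exp = 1.5117
T2 = 334.2330 * 1.5117 = 505.2719 K

505.2719 K


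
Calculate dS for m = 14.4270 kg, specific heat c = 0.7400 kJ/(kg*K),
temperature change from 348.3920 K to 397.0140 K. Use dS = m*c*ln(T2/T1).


T2/T1 = 1.1396
ln(T2/T1) = 0.1306
dS = 14.4270 * 0.7400 * 0.1306 = 1.3947 kJ/K

1.3947 kJ/K


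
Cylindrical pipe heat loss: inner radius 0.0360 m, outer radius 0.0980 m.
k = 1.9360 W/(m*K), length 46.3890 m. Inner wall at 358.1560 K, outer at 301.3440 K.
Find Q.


dT = 56.8120 K
ln(ro/ri) = 1.0014
Q = 2*pi*1.9360*46.3890*56.8120 / 1.0014 = 32011.9163 W

32011.9163 W


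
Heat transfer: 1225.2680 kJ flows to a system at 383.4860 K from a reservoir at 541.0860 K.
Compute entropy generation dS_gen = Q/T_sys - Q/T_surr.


dS_sys = 1225.2680/383.4860 = 3.1951 kJ/K
dS_surr = -1225.2680/541.0860 = -2.2645 kJ/K
dS_gen = 3.1951 - 2.2645 = 0.9306 kJ/K (irreversible)

dS_gen = 0.9306 kJ/K, irreversible


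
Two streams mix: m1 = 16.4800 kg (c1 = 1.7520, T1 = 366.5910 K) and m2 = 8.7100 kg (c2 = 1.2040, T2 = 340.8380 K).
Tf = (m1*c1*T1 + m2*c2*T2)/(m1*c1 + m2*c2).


num = 14158.8809
den = 39.3598
Tf = 359.7295 K

359.7295 K


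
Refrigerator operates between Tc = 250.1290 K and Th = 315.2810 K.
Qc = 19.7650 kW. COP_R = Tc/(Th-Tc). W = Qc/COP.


COP = 250.1290 / 65.1520 = 3.8392
W = 19.7650 / 3.8392 = 5.1483 kW

COP = 3.8392, W = 5.1483 kW


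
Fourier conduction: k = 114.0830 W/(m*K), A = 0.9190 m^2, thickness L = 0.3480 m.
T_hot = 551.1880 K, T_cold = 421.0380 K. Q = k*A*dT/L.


dT = 130.1500 K
Q = 114.0830 * 0.9190 * 130.1500 / 0.3480 = 39210.4091 W

39210.4091 W


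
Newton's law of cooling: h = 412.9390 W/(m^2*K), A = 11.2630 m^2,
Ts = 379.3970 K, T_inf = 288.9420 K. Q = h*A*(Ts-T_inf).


dT = 90.4550 K
Q = 412.9390 * 11.2630 * 90.4550 = 420700.0502 W

420700.0502 W


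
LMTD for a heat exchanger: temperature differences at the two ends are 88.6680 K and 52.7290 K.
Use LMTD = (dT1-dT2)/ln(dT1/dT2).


dT1/dT2 = 1.6816
ln(dT1/dT2) = 0.5197
LMTD = 35.9390 / 0.5197 = 69.1489 K

69.1489 K


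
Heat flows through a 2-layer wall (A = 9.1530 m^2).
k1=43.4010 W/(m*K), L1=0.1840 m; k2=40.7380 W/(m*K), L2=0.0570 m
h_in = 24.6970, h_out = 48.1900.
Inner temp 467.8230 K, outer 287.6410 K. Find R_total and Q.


R_conv_in = 1/(24.6970*9.1530) = 0.0044
R_1 = 0.1840/(43.4010*9.1530) = 0.0005
R_2 = 0.0570/(40.7380*9.1530) = 0.0002
R_conv_out = 1/(48.1900*9.1530) = 0.0023
R_total = 0.0073 K/W
Q = 180.1820 / 0.0073 = 24658.9351 W

R_total = 0.0073 K/W, Q = 24658.9351 W


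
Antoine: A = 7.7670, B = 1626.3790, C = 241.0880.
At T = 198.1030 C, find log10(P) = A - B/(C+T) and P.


C+T = 439.1910
B/(C+T) = 3.7031
log10(P) = 7.7670 - 3.7031 = 4.0639
P = 10^4.0639 = 11584.4493 mmHg

11584.4493 mmHg


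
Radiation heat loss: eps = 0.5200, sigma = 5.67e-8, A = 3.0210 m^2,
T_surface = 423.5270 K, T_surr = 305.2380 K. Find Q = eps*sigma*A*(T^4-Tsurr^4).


T^4 = 3.2175e+10
Tsurr^4 = 8.6807e+09
Q = 0.5200 * 5.67e-8 * 3.0210 * 2.3495e+10 = 2092.7039 W

2092.7039 W


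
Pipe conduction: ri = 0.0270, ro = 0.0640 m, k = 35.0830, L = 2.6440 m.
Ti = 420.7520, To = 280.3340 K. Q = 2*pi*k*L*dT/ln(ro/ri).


dT = 140.4180 K
ln(ro/ri) = 0.8630
Q = 2*pi*35.0830*2.6440*140.4180 / 0.8630 = 94825.8561 W

94825.8561 W


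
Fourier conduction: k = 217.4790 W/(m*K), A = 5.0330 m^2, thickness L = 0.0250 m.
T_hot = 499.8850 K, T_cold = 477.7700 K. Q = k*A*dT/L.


dT = 22.1150 K
Q = 217.4790 * 5.0330 * 22.1150 / 0.0250 = 968258.2205 W

968258.2205 W


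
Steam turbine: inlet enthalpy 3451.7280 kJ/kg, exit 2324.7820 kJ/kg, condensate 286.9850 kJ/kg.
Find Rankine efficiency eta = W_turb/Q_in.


W = 1126.9460 kJ/kg
Q_in = 3164.7430 kJ/kg
eta = 0.3561 = 35.6094%

eta = 35.6094%


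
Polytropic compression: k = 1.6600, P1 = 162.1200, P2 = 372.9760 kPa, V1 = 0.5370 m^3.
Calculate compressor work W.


(k-1)/k = 0.3976
(P2/P1)^exp = 1.3927
W = 2.5152 * 162.1200 * 0.5370 * (1.3927 - 1) = 85.9934 kJ

85.9934 kJ


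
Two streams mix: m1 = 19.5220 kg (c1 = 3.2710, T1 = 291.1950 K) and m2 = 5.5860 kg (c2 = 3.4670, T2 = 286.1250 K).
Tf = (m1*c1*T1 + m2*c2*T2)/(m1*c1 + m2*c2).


num = 24135.9686
den = 83.2231
Tf = 290.0152 K

290.0152 K


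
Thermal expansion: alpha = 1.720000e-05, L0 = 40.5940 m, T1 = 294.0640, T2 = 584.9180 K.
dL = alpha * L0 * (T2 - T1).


dT = 290.8540 K
dL = 1.720000e-05 * 40.5940 * 290.8540 = 0.203079 m
L_final = 40.797079 m

dL = 0.203079 m


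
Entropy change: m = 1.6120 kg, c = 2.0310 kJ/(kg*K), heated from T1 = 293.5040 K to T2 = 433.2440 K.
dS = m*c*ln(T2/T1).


T2/T1 = 1.4761
ln(T2/T1) = 0.3894
dS = 1.6120 * 2.0310 * 0.3894 = 1.2749 kJ/K

1.2749 kJ/K


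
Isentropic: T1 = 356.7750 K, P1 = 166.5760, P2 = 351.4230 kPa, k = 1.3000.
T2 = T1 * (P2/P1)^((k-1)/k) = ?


(k-1)/k = 0.2308
(P2/P1)^exp = 1.1880
T2 = 356.7750 * 1.1880 = 423.8517 K

423.8517 K


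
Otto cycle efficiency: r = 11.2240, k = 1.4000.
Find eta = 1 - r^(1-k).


r^(k-1) = 2.6306
eta = 1 - 1/2.6306 = 0.6199 = 61.9862%

61.9862%


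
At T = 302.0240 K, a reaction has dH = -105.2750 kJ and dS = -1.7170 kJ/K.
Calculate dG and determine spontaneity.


T*dS = 302.0240 * -1.7170 = -518.5752 kJ
dG = -105.2750 + 518.5752 = 413.3002 kJ (non-spontaneous)

dG = 413.3002 kJ, non-spontaneous


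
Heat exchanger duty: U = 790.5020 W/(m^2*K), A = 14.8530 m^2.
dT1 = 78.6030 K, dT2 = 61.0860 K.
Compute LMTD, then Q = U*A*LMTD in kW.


LMTD = 69.4768 K
Q = 790.5020 * 14.8530 * 69.4768 = 815750.3211 W = 815.7503 kW

815.7503 kW


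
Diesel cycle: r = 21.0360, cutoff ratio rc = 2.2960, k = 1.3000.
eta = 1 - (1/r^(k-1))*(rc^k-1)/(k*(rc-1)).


r^(k-1) = 2.4940
rc^k = 2.9462
eta = 0.5368 = 53.6818%

53.6818%


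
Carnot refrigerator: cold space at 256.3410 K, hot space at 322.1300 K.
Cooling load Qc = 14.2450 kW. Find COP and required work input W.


COP = 256.3410 / 65.7890 = 3.8964
W = 14.2450 / 3.8964 = 3.6559 kW

COP = 3.8964, W = 3.6559 kW


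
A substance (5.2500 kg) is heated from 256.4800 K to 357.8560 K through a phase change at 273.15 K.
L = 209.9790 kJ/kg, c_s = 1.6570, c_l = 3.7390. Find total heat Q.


Q1 (sensible, solid) = 5.2500 * 1.6570 * 16.6700 = 145.0165 kJ
Q2 (latent) = 5.2500 * 209.9790 = 1102.3898 kJ
Q3 (sensible, liquid) = 5.2500 * 3.7390 * 84.7060 = 1662.7576 kJ
Q_total = 2910.1639 kJ

2910.1639 kJ


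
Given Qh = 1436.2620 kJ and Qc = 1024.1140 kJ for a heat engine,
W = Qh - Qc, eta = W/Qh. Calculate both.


W = 1436.2620 - 1024.1140 = 412.1480 kJ
eta = 412.1480 / 1436.2620 = 0.2870 = 28.6959%

W = 412.1480 kJ, eta = 28.6959%


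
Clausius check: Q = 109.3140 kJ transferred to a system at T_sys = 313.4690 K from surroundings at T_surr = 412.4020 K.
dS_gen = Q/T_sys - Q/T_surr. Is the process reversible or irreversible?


dS_sys = 109.3140/313.4690 = 0.3487 kJ/K
dS_surr = -109.3140/412.4020 = -0.2651 kJ/K
dS_gen = 0.3487 - 0.2651 = 0.0837 kJ/K (irreversible)

dS_gen = 0.0837 kJ/K, irreversible


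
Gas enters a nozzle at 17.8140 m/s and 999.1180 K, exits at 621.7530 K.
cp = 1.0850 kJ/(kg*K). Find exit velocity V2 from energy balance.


dT = 377.3650 K
2*cp*1000*dT = 818882.0500
V1^2 = 317.3386
V2 = sqrt(819199.3886) = 905.0963 m/s

905.0963 m/s


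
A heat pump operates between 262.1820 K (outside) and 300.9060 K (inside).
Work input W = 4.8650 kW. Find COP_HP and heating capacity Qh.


COP = 300.9060 / 38.7240 = 7.7705
Qh = 7.7705 * 4.8650 = 37.8036 kW

COP = 7.7705, Qh = 37.8036 kW


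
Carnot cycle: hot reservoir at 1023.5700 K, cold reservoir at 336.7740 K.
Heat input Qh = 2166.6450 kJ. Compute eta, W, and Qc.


eta = 1 - 336.7740/1023.5700 = 0.6710
W = 0.6710 * 2166.6450 = 1453.7776 kJ
Qc = 2166.6450 - 1453.7776 = 712.8674 kJ

eta = 67.0981%, W = 1453.7776 kJ, Qc = 712.8674 kJ


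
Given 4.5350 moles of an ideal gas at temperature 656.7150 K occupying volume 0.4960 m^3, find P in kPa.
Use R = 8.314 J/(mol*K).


P = nRT/V = 4.5350 * 8.314 * 656.7150 / 0.4960
= 24760.7758 / 0.4960 = 49920.9189 Pa = 49.9209 kPa

49.9209 kPa


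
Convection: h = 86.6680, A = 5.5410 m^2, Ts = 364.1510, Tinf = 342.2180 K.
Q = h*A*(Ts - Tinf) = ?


dT = 21.9330 K
Q = 86.6680 * 5.5410 * 21.9330 = 10532.8273 W

10532.8273 W


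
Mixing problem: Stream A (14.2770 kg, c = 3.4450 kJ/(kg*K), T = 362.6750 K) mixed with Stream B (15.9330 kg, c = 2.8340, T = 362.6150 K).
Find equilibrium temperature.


num = 34211.4653
den = 94.3384
Tf = 362.6463 K

362.6463 K


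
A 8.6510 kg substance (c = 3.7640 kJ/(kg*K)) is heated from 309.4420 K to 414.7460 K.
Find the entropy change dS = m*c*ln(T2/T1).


T2/T1 = 1.3403
ln(T2/T1) = 0.2929
dS = 8.6510 * 3.7640 * 0.2929 = 9.5374 kJ/K

9.5374 kJ/K


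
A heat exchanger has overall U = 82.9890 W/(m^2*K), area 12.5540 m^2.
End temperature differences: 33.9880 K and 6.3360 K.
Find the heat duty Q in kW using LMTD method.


LMTD = 16.4619 K
Q = 82.9890 * 12.5540 * 16.4619 = 17150.7060 W = 17.1507 kW

17.1507 kW


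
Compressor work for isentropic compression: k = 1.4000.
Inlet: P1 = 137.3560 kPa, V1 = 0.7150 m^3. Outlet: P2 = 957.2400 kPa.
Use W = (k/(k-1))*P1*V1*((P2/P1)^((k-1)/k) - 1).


(k-1)/k = 0.2857
(P2/P1)^exp = 1.7414
W = 3.5000 * 137.3560 * 0.7150 * (1.7414 - 1) = 254.8551 kJ

254.8551 kJ


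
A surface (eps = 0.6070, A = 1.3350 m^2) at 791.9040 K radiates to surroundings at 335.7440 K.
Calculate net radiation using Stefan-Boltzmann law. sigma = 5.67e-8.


T^4 = 3.9327e+11
Tsurr^4 = 1.2707e+10
Q = 0.6070 * 5.67e-8 * 1.3350 * 3.8056e+11 = 17485.5468 W

17485.5468 W


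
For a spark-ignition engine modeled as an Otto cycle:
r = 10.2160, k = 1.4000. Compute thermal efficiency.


r^(k-1) = 2.5335
eta = 1 - 1/2.5335 = 0.6053 = 60.5281%

60.5281%


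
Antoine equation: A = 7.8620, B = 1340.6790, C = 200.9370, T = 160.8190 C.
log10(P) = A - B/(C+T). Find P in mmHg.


C+T = 361.7560
B/(C+T) = 3.7060
log10(P) = 7.8620 - 3.7060 = 4.1560
P = 10^4.1560 = 14320.8522 mmHg

14320.8522 mmHg


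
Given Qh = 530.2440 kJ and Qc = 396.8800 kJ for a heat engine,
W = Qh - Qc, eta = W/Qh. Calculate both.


W = 530.2440 - 396.8800 = 133.3640 kJ
eta = 133.3640 / 530.2440 = 0.2515 = 25.1514%

W = 133.3640 kJ, eta = 25.1514%


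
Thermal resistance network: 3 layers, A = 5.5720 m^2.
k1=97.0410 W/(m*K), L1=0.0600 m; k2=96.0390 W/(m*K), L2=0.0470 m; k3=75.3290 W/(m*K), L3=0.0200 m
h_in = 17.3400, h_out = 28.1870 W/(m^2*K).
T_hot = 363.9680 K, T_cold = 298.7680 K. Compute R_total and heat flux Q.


R_conv_in = 1/(17.3400*5.5720) = 0.0103
R_1 = 0.0600/(97.0410*5.5720) = 0.0001
R_2 = 0.0470/(96.0390*5.5720) = 8.7829e-05
R_3 = 0.0200/(75.3290*5.5720) = 4.7649e-05
R_conv_out = 1/(28.1870*5.5720) = 0.0064
R_total = 0.0170 K/W
Q = 65.2000 / 0.0170 = 3843.5450 W

R_total = 0.0170 K/W, Q = 3843.5450 W


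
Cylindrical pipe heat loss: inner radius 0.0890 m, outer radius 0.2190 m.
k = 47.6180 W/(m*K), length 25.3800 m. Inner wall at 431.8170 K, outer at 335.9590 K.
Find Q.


dT = 95.8580 K
ln(ro/ri) = 0.9004
Q = 2*pi*47.6180*25.3800*95.8580 / 0.9004 = 808385.3957 W

808385.3957 W


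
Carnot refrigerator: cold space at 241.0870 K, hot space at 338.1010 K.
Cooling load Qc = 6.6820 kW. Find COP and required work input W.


COP = 241.0870 / 97.0140 = 2.4851
W = 6.6820 / 2.4851 = 2.6889 kW

COP = 2.4851, W = 2.6889 kW


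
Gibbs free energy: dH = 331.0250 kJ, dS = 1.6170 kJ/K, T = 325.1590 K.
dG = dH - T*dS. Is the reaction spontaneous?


T*dS = 325.1590 * 1.6170 = 525.7821 kJ
dG = 331.0250 - 525.7821 = -194.7571 kJ (spontaneous)

dG = -194.7571 kJ, spontaneous


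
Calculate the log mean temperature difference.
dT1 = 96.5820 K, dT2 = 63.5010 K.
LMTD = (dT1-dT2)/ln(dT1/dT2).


dT1/dT2 = 1.5210
ln(dT1/dT2) = 0.4193
LMTD = 33.0810 / 0.4193 = 78.8889 K

78.8889 K


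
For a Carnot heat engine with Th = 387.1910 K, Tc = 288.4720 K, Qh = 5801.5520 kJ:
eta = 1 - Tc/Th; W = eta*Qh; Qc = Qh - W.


eta = 1 - 288.4720/387.1910 = 0.2550
W = 0.2550 * 5801.5520 = 1479.1754 kJ
Qc = 5801.5520 - 1479.1754 = 4322.3766 kJ

eta = 25.4962%, W = 1479.1754 kJ, Qc = 4322.3766 kJ


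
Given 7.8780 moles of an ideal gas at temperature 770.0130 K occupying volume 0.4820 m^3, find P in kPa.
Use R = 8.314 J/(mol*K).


P = nRT/V = 7.8780 * 8.314 * 770.0130 / 0.4820
= 50434.0743 / 0.4820 = 104635.0089 Pa = 104.6350 kPa

104.6350 kPa


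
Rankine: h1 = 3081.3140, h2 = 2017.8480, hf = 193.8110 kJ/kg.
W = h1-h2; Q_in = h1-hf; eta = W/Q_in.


W = 1063.4660 kJ/kg
Q_in = 2887.5030 kJ/kg
eta = 0.3683 = 36.8300%

eta = 36.8300%


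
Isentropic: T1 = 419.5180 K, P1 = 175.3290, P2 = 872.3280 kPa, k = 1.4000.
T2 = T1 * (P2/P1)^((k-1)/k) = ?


(k-1)/k = 0.2857
(P2/P1)^exp = 1.5816
T2 = 419.5180 * 1.5816 = 663.5043 K

663.5043 K


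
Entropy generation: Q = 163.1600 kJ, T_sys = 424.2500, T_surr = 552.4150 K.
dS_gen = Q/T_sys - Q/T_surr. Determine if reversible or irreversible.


dS_sys = 163.1600/424.2500 = 0.3846 kJ/K
dS_surr = -163.1600/552.4150 = -0.2954 kJ/K
dS_gen = 0.3846 - 0.2954 = 0.0892 kJ/K (irreversible)

dS_gen = 0.0892 kJ/K, irreversible


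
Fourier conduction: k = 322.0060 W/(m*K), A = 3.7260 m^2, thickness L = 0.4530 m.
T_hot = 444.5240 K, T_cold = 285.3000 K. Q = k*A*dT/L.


dT = 159.2240 K
Q = 322.0060 * 3.7260 * 159.2240 / 0.4530 = 421713.1491 W

421713.1491 W


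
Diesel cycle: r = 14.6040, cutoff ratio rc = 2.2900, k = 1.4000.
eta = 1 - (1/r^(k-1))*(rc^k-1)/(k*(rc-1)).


r^(k-1) = 2.9227
rc^k = 3.1898
eta = 0.5851 = 58.5135%

58.5135%


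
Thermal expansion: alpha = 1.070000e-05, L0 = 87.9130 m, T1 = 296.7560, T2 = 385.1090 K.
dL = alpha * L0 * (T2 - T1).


dT = 88.3530 K
dL = 1.070000e-05 * 87.9130 * 88.3530 = 0.083111 m
L_final = 87.996111 m

dL = 0.083111 m


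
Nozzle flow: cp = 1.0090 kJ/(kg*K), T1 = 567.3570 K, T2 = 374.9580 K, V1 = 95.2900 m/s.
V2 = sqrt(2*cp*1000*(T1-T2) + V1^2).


dT = 192.3990 K
2*cp*1000*dT = 388261.1820
V1^2 = 9080.1841
V2 = sqrt(397341.3661) = 630.3502 m/s

630.3502 m/s


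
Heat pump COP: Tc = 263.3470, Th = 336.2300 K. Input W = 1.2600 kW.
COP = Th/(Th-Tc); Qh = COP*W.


COP = 336.2300 / 72.8830 = 4.6133
Qh = 4.6133 * 1.2600 = 5.8127 kW

COP = 4.6133, Qh = 5.8127 kW


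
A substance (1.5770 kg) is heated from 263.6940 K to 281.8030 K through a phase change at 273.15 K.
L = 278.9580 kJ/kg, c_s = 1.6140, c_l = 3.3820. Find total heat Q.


Q1 (sensible, solid) = 1.5770 * 1.6140 * 9.4560 = 24.0681 kJ
Q2 (latent) = 1.5770 * 278.9580 = 439.9168 kJ
Q3 (sensible, liquid) = 1.5770 * 3.3820 * 8.6530 = 46.1500 kJ
Q_total = 510.1349 kJ

510.1349 kJ


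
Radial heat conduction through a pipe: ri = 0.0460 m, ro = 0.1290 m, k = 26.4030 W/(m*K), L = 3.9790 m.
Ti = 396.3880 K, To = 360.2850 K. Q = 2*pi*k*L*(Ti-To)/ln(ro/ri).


dT = 36.1030 K
ln(ro/ri) = 1.0312
Q = 2*pi*26.4030*3.9790*36.1030 / 1.0312 = 23111.0502 W

23111.0502 W


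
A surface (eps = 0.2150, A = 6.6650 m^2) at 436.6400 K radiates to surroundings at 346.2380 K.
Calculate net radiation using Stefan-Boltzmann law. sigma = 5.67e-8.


T^4 = 3.6349e+10
Tsurr^4 = 1.4371e+10
Q = 0.2150 * 5.67e-8 * 6.6650 * 2.1978e+10 = 1785.6844 W

1785.6844 W


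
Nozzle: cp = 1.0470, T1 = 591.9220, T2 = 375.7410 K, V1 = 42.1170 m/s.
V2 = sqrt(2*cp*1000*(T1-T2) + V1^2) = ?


dT = 216.1810 K
2*cp*1000*dT = 452683.0140
V1^2 = 1773.8417
V2 = sqrt(454456.8557) = 674.1342 m/s

674.1342 m/s


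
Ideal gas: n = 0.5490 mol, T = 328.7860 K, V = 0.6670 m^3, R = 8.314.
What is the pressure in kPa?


P = nRT/V = 0.5490 * 8.314 * 328.7860 / 0.6670
= 1500.7062 / 0.6670 = 2249.9344 Pa = 2.2499 kPa

2.2499 kPa


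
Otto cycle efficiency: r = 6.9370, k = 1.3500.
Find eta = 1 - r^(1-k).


r^(k-1) = 1.9697
eta = 1 - 1/1.9697 = 0.4923 = 49.2320%

49.2320%


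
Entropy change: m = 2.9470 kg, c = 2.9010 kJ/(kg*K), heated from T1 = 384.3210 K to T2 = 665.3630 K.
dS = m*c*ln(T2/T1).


T2/T1 = 1.7313
ln(T2/T1) = 0.5489
dS = 2.9470 * 2.9010 * 0.5489 = 4.6923 kJ/K

4.6923 kJ/K


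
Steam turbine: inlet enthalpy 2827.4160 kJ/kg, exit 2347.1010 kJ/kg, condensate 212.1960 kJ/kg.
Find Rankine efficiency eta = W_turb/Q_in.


W = 480.3150 kJ/kg
Q_in = 2615.2200 kJ/kg
eta = 0.1837 = 18.3661%

eta = 18.3661%


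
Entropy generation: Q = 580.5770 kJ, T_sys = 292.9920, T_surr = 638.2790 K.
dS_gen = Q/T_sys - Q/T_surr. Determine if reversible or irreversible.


dS_sys = 580.5770/292.9920 = 1.9815 kJ/K
dS_surr = -580.5770/638.2790 = -0.9096 kJ/K
dS_gen = 1.9815 - 0.9096 = 1.0719 kJ/K (irreversible)

dS_gen = 1.0719 kJ/K, irreversible


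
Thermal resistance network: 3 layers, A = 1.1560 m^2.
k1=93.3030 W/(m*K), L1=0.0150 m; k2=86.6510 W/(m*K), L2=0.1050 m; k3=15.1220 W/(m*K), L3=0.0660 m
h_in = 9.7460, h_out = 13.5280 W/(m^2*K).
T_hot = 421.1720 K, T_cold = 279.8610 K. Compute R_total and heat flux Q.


R_conv_in = 1/(9.7460*1.1560) = 0.0888
R_1 = 0.0150/(93.3030*1.1560) = 0.0001
R_2 = 0.1050/(86.6510*1.1560) = 0.0010
R_3 = 0.0660/(15.1220*1.1560) = 0.0038
R_conv_out = 1/(13.5280*1.1560) = 0.0639
R_total = 0.1577 K/W
Q = 141.3110 / 0.1577 = 896.2578 W

R_total = 0.1577 K/W, Q = 896.2578 W
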